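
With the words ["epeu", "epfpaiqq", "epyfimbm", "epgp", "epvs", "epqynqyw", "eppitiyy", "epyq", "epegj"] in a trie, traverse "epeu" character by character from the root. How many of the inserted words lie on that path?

1

Check each prefix of "epeu" against the stored set — each match is an end-marker on the path.
Prefixes of the query that are stored words: "epeu"
Count: 1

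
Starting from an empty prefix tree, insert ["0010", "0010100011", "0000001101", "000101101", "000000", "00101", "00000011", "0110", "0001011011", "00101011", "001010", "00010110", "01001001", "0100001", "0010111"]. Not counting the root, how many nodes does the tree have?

41

Trace insertions, counting only characters that open a new branch:
  "0010" → 4 new (0, 0, 1, 0)
  "0010100011" → prefix "0010" already present; 6 new (1, 0, 0, 0, 1, 1)
  "0000001101" → prefix "00" already present; 8 new (0, 0, 0, 0, 1, 1, 0, 1)
  "000101101" → prefix "000" already present; 6 new (1, 0, 1, 1, 0, 1)
  "000000" → prefix "000000" already present; 0 new (none)
  "00101" → prefix "00101" already present; 0 new (none)
  "00000011" → prefix "00000011" already present; 0 new (none)
  "0110" → prefix "0" already present; 3 new (1, 1, 0)
  "0001011011" → prefix "000101101" already present; 1 new (1)
  "00101011" → prefix "001010" already present; 2 new (1, 1)
  "001010" → prefix "001010" already present; 0 new (none)
  "00010110" → prefix "00010110" already present; 0 new (none)
  "01001001" → prefix "01" already present; 6 new (0, 0, 1, 0, 0, 1)
  "0100001" → prefix "0100" already present; 3 new (0, 0, 1)
  "0010111" → prefix "00101" already present; 2 new (1, 1)
Total nodes = 4 + 6 + 8 + 6 + 0 + 0 + 0 + 3 + 1 + 2 + 0 + 0 + 6 + 3 + 2 = 41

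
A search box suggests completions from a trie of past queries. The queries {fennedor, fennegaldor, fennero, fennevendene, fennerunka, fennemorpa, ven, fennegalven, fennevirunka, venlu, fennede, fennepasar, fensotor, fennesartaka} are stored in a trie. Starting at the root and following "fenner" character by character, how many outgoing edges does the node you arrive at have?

Follow the path "fenner" to its node, then look at its outgoing edges.
Characters that immediately follow "fenner" among the stored strings: {o, u}.
That node has 2 child edges.

2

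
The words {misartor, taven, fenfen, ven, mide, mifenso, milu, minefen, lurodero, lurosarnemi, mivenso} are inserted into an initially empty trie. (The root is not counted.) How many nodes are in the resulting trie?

56

Insert word by word; a character creates a node only if that edge doesn't already exist:
  "misartor" → 8 new (m, i, s, a, r, t, o, r)
  "taven" → 5 new (t, a, v, e, n)
  "fenfen" → 6 new (f, e, n, f, e, n)
  "ven" → 3 new (v, e, n)
  "mide" → prefix "mi" already present; 2 new (d, e)
  "mifenso" → prefix "mi" already present; 5 new (f, e, n, s, o)
  "milu" → prefix "mi" already present; 2 new (l, u)
  "minefen" → prefix "mi" already present; 5 new (n, e, f, e, n)
  "lurodero" → 8 new (l, u, r, o, d, e, r, o)
  "lurosarnemi" → prefix "luro" already present; 7 new (s, a, r, n, e, m, i)
  "mivenso" → prefix "mi" already present; 5 new (v, e, n, s, o)
Total nodes = 8 + 5 + 6 + 3 + 2 + 5 + 2 + 5 + 8 + 7 + 5 = 56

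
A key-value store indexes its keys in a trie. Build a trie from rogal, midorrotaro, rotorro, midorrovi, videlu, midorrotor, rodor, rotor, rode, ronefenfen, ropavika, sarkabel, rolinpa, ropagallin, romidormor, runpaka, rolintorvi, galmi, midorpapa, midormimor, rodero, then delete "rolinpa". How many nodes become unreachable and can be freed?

Walk "rolinpa" from the leaf back toward the root, removing each node that no remaining word uses.
The suffix "pa" (2 nodes) is used only by "rolinpa"; the node for "rolin" still has the child "t", so pruning stops there.
Nodes removed: 2

2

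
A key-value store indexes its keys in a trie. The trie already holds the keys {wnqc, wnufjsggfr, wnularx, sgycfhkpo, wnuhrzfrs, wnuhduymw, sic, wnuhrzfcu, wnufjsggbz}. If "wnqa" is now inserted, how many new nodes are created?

The longest prefix of "wnqa" already in the trie is "wnq" (length 3).
So 4 − 3 = 1 new nodes.

1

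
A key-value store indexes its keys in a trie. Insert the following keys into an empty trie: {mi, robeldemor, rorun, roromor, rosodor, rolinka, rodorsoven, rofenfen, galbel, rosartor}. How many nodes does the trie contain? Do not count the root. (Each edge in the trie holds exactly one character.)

54

Trace insertions, counting only characters that open a new branch:
  "mi" → 2 new (m, i)
  "robeldemor" → 10 new (r, o, b, e, l, d, e, m, o, r)
  "rorun" → prefix "ro" already present; 3 new (r, u, n)
  "roromor" → prefix "ror" already present; 4 new (o, m, o, r)
  "rosodor" → prefix "ro" already present; 5 new (s, o, d, o, r)
  "rolinka" → prefix "ro" already present; 5 new (l, i, n, k, a)
  "rodorsoven" → prefix "ro" already present; 8 new (d, o, r, s, o, v, e, n)
  "rofenfen" → prefix "ro" already present; 6 new (f, e, n, f, e, n)
  "galbel" → 6 new (g, a, l, b, e, l)
  "rosartor" → prefix "ros" already present; 5 new (a, r, t, o, r)
Total nodes = 2 + 10 + 3 + 4 + 5 + 5 + 8 + 6 + 6 + 5 = 54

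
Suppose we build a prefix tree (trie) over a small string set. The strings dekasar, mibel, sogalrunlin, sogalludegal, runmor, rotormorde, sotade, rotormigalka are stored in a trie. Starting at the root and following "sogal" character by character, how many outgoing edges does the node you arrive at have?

2

The children of the "sogal" node are the distinct next characters among strings starting with "sogal".
Characters that immediately follow "sogal" among the stored strings: {l, r}.
That node has 2 child edges.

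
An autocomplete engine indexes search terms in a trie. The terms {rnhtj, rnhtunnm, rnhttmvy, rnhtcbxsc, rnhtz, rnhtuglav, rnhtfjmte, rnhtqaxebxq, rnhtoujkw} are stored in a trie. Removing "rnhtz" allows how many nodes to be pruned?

A node on "rnhtz"'s path can go only if nothing else ends at it or branches off below it.
The suffix "z" (1 node) is used only by "rnhtz"; the node for "rnht" still has the child "j", so pruning stops there.
Nodes removed: 1

1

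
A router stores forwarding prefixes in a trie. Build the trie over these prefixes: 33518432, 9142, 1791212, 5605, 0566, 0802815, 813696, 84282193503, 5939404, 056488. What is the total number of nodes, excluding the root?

Count nodes per top-level branch (shared prefixes stored once):
  '0'-branch (056488, 0566, 0802815): 13 nodes
  '1'-branch (1791212): 7 nodes
  '3'-branch (33518432): 8 nodes
  '5'-branch (5605, 5939404): 10 nodes
  '8'-branch (813696, 84282193503): 16 nodes
  '9'-branch (9142): 4 nodes
Sum: 58

58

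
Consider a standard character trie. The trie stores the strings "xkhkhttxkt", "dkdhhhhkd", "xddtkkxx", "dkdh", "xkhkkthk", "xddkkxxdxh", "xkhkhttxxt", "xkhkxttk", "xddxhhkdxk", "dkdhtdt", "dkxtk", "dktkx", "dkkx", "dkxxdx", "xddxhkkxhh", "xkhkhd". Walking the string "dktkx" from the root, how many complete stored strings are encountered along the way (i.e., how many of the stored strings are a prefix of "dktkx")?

Traverse "dktkx" character by character; count nodes along the way that are marked as word ends.
Prefixes of the query that are stored words: "dktkx"
Count: 1

1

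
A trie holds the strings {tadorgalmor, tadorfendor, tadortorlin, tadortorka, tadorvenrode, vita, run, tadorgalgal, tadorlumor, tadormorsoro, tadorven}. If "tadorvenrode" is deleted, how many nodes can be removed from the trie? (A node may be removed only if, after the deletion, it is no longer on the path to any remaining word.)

4

A node on "tadorvenrode"'s path can go only if nothing else ends at it or branches off below it.
The suffix "rode" (4 nodes) is used only by "tadorvenrode"; "tadorven" is itself a stored word, so pruning stops there.
Nodes removed: 4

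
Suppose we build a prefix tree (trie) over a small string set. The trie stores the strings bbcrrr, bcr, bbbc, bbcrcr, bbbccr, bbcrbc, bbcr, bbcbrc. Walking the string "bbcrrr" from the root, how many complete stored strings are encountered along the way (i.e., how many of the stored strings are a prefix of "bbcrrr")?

Check each prefix of "bbcrrr" against the stored set — each match is an end-marker on the path.
Prefixes of the query that are stored words: "bbcr", "bbcrrr"
Count: 2

2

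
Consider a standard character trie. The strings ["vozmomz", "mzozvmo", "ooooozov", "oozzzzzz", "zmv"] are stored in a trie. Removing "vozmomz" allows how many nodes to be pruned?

7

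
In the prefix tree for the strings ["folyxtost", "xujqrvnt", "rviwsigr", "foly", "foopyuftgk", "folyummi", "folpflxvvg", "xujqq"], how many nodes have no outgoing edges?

A leaf is a node with no children — equivalently, the end of a word that is not a proper prefix of any other stored word.
Those words: "folpflxvvg", "folyummi", "folyxtost", "foopyuftgk", "rviwsigr", "xujqq", "xujqrvnt"
Leaf count: 7

7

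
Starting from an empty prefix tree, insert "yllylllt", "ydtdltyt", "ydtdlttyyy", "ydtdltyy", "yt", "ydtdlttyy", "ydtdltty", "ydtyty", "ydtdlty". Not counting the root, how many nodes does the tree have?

24

For each word, the new-node count is its length minus the longest prefix already in the trie:
  "yllylllt" → 8 new (y, l, l, y, l, l, l, t)
  "ydtdltyt" → prefix "y" already present; 7 new (d, t, d, l, t, y, t)
  "ydtdlttyyy" → prefix "ydtdlt" already present; 4 new (t, y, y, y)
  "ydtdltyy" → prefix "ydtdlty" already present; 1 new (y)
  "yt" → prefix "y" already present; 1 new (t)
  "ydtdlttyy" → prefix "ydtdlttyy" already present; 0 new (none)
  "ydtdltty" → prefix "ydtdltty" already present; 0 new (none)
  "ydtyty" → prefix "ydt" already present; 3 new (y, t, y)
  "ydtdlty" → prefix "ydtdlty" already present; 0 new (none)
Total nodes = 8 + 7 + 4 + 1 + 1 + 0 + 0 + 3 + 0 = 24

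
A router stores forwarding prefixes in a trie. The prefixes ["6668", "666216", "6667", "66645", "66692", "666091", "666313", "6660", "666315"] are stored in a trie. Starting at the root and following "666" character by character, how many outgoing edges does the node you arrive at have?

7

Walk "666" from the root, arriving at one node.
Characters that immediately follow "666" among the stored strings: {0, 2, 3, 4, 7, 8, 9}.
That node has 7 child edges.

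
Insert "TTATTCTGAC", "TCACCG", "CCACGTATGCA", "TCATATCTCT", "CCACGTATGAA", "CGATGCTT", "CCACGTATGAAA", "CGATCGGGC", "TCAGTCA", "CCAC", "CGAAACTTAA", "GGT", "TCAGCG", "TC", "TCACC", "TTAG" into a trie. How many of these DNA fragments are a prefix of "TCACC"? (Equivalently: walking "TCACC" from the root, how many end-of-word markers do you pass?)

2

Walk "TCACC" from the root; an end-of-word marker is hit whenever a stored word is a prefix of "TCACC".
Prefixes of the query that are stored words: "TC", "TCACC"
Count: 2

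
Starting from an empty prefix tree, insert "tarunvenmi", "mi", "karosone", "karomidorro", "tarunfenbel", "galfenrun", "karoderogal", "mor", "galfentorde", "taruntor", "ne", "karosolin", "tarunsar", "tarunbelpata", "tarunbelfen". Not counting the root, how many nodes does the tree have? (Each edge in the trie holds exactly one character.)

77

Trace insertions, counting only characters that open a new branch:
  "tarunvenmi" → 10 new (t, a, r, u, n, v, e, n, m, i)
  "mi" → 2 new (m, i)
  "karosone" → 8 new (k, a, r, o, s, o, n, e)
  "karomidorro" → prefix "karo" already present; 7 new (m, i, d, o, r, r, o)
  "tarunfenbel" → prefix "tarun" already present; 6 new (f, e, n, b, e, l)
  "galfenrun" → 9 new (g, a, l, f, e, n, r, u, n)
  "karoderogal" → prefix "karo" already present; 7 new (d, e, r, o, g, a, l)
  "mor" → prefix "m" already present; 2 new (o, r)
  "galfentorde" → prefix "galfen" already present; 5 new (t, o, r, d, e)
  "taruntor" → prefix "tarun" already present; 3 new (t, o, r)
  "ne" → 2 new (n, e)
  "karosolin" → prefix "karoso" already present; 3 new (l, i, n)
  "tarunsar" → prefix "tarun" already present; 3 new (s, a, r)
  "tarunbelpata" → prefix "tarun" already present; 7 new (b, e, l, p, a, t, a)
  "tarunbelfen" → prefix "tarunbel" already present; 3 new (f, e, n)
Total nodes = 10 + 2 + 8 + 7 + 6 + 9 + 7 + 2 + 5 + 3 + 2 + 3 + 3 + 7 + 3 = 77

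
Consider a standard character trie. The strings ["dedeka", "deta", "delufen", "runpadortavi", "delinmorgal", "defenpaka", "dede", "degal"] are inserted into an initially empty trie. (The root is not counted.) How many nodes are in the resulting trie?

For each word, the new-node count is its length minus the longest prefix already in the trie:
  "dedeka" → 6 new (d, e, d, e, k, a)
  "deta" → prefix "de" already present; 2 new (t, a)
  "delufen" → prefix "de" already present; 5 new (l, u, f, e, n)
  "runpadortavi" → 12 new (r, u, n, p, a, d, o, r, t, a, v, i)
  "delinmorgal" → prefix "del" already present; 8 new (i, n, m, o, r, g, a, l)
  "defenpaka" → prefix "de" already present; 7 new (f, e, n, p, a, k, a)
  "dede" → prefix "dede" already present; 0 new (none)
  "degal" → prefix "de" already present; 3 new (g, a, l)
Total nodes = 6 + 2 + 5 + 12 + 8 + 7 + 0 + 3 = 43

43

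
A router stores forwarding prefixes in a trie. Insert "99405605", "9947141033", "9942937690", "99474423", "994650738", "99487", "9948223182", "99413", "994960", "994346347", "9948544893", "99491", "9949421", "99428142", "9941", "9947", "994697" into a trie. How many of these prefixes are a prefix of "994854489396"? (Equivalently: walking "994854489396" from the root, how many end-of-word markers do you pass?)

1

Traverse "994854489396" character by character; count nodes along the way that are marked as word ends.
Prefixes of the query that are stored words: "9948544893"
Count: 1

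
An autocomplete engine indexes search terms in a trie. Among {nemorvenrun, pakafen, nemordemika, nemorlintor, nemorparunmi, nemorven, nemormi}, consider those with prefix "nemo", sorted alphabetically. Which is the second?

nemorlintor

DFS of the "nemo" subtree visits, in order: "nemordemika", "nemorlintor", "nemormi", "nemorparunmi", "nemorven", "nemorvenrun"
Position 2: nemorlintor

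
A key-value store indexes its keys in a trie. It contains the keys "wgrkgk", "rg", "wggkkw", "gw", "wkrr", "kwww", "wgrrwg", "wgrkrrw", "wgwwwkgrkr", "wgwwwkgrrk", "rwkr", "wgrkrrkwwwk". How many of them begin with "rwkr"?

Traverse to the node for "rwkr", then collect every word in that subtree.
Words under "rwkr": rwkr
Count: 1

1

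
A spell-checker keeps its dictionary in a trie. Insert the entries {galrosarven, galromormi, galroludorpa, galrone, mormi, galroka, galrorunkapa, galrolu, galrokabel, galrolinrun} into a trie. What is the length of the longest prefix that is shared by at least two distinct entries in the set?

Equivalently: take the maximum, over all pairs, of their longest common prefix length.
"galroka" and "galrokabel" agree on "galroka" (7 characters) before diverging; nothing deeper is shared.
Longest shared-prefix length: 7

7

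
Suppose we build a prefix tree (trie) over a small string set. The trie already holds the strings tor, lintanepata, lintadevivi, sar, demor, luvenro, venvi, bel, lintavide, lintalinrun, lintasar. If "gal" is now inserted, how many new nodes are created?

No existing word starts with "g", so every character of "gal" needs a new node.
3 − 0 = 3 new nodes.

3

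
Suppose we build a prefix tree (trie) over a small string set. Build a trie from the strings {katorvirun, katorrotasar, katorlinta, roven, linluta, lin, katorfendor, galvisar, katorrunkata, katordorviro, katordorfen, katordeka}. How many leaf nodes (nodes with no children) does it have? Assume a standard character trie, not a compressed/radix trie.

11

Leaves are exactly the stored words that no other stored word extends.
Those words: "galvisar", "katordeka", "katordorfen", "katordorviro", "katorfendor", "katorlinta", "katorrotasar", "katorrunkata", "katorvirun", "linluta", "roven"
Leaf count: 11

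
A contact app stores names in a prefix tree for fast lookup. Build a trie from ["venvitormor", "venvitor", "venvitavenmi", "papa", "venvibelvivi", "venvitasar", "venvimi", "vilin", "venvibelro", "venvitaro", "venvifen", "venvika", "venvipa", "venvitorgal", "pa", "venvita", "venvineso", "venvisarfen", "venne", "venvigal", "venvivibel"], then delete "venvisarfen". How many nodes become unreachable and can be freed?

6

A node on "venvisarfen"'s path can go only if nothing else ends at it or branches off below it.
The suffix "sarfen" (6 nodes) is used only by "venvisarfen"; the node for "venvi" still has the child "t", so pruning stops there.
Nodes removed: 6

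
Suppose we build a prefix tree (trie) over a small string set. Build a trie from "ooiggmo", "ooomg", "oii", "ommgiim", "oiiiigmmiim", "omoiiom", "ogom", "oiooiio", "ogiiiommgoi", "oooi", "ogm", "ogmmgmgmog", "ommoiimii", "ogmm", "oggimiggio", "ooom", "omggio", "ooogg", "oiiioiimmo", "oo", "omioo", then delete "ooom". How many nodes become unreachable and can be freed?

0

Walk "ooom" from the leaf back toward the root, removing each node that no remaining word uses.
Every node on "ooom" is still needed (e.g. by "ooomg"), so nothing is freed.
Nodes removed: 0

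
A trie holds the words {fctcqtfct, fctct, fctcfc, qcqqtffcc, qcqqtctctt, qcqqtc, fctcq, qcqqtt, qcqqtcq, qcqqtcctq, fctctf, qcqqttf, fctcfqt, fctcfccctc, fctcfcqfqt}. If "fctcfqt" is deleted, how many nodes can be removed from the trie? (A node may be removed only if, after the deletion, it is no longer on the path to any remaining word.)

2

After clearing the end-marker at "fctcfqt", prune upward until reaching a node still needed by another word.
The suffix "qt" (2 nodes) is used only by "fctcfqt"; the node for "fctcf" still has the child "c", so pruning stops there.
Nodes removed: 2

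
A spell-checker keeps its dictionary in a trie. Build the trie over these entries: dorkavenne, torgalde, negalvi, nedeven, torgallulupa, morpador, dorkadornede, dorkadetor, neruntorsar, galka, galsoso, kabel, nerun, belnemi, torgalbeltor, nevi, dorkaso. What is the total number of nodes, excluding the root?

Trace insertions, counting only characters that open a new branch:
  "dorkavenne" → 10 new (d, o, r, k, a, v, e, n, n, e)
  "torgalde" → 8 new (t, o, r, g, a, l, d, e)
  "negalvi" → 7 new (n, e, g, a, l, v, i)
  "nedeven" → prefix "ne" already present; 5 new (d, e, v, e, n)
  "torgallulupa" → prefix "torgal" already present; 6 new (l, u, l, u, p, a)
  "morpador" → 8 new (m, o, r, p, a, d, o, r)
  "dorkadornede" → prefix "dorka" already present; 7 new (d, o, r, n, e, d, e)
  "dorkadetor" → prefix "dorkad" already present; 4 new (e, t, o, r)
  "neruntorsar" → prefix "ne" already present; 9 new (r, u, n, t, o, r, s, a, r)
  "galka" → 5 new (g, a, l, k, a)
  "galsoso" → prefix "gal" already present; 4 new (s, o, s, o)
  "kabel" → 5 new (k, a, b, e, l)
  "nerun" → prefix "nerun" already present; 0 new (none)
  "belnemi" → 7 new (b, e, l, n, e, m, i)
  "torgalbeltor" → prefix "torgal" already present; 6 new (b, e, l, t, o, r)
  "nevi" → prefix "ne" already present; 2 new (v, i)
  "dorkaso" → prefix "dorka" already present; 2 new (s, o)
Total nodes = 10 + 8 + 7 + 5 + 6 + 8 + 7 + 4 + 9 + 5 + 4 + 5 + 0 + 7 + 6 + 2 + 2 = 95

95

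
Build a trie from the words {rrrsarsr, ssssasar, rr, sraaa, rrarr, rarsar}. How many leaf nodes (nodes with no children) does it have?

A leaf is a node with no children — equivalently, the end of a word that is not a proper prefix of any other stored word.
Those words: "rarsar", "rrarr", "rrrsarsr", "sraaa", "ssssasar"
Leaf count: 5

5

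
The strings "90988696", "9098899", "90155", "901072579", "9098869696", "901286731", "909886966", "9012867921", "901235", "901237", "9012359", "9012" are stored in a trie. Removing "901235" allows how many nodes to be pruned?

Walk "901235" from the leaf back toward the root, removing each node that no remaining word uses.
Every node on "901235" is still needed (e.g. by "9012359"), so nothing is freed.
Nodes removed: 0

0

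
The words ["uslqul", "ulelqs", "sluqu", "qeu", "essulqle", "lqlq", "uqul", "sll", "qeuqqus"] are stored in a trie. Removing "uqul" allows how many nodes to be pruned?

3

After clearing the end-marker at "uqul", prune upward until reaching a node still needed by another word.
The suffix "qul" (3 nodes) is used only by "uqul"; the node for "u" still has the child "s", so pruning stops there.
Nodes removed: 3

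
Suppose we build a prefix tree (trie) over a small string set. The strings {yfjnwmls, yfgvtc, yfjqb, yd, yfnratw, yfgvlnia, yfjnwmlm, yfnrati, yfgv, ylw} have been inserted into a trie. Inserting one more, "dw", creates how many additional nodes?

No existing word starts with "d", so every character of "dw" needs a new node.
2 − 0 = 2 new nodes.

2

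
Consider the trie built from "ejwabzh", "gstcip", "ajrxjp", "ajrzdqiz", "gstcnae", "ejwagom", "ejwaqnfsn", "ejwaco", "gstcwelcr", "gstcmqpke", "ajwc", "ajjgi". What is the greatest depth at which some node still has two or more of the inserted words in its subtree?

Equivalently: take the maximum, over all pairs, of their longest common prefix length.
e.g. "ejwabzh" and "ejwaco" share the prefix "ejwa" of length 4; no pair shares a longer one.
Longest shared-prefix length: 4

4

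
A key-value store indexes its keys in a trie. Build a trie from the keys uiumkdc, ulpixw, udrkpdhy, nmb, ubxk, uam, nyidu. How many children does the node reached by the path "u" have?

5

Follow the path "u" to its node, then look at its outgoing edges.
Characters that immediately follow "u" among the stored strings: {a, b, d, i, l}.
That node has 5 child edges.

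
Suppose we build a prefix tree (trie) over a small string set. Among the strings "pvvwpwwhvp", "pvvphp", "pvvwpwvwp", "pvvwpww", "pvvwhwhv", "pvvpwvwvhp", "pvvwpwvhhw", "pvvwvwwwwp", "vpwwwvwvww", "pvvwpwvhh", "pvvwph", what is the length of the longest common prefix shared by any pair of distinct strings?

Equivalently: take the maximum, over all pairs, of their longest common prefix length.
e.g. "pvvwpwvhh" and "pvvwpwvhhw" share the prefix "pvvwpwvhh" of length 9; no pair shares a longer one.
Longest shared-prefix length: 9

9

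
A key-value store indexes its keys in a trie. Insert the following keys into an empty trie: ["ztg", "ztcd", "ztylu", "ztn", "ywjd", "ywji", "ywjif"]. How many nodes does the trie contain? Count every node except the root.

Trace insertions, counting only characters that open a new branch:
  "ztg" → 3 new (z, t, g)
  "ztcd" → prefix "zt" already present; 2 new (c, d)
  "ztylu" → prefix "zt" already present; 3 new (y, l, u)
  "ztn" → prefix "zt" already present; 1 new (n)
  "ywjd" → 4 new (y, w, j, d)
  "ywji" → prefix "ywj" already present; 1 new (i)
  "ywjif" → prefix "ywji" already present; 1 new (f)
Total nodes = 3 + 2 + 3 + 1 + 4 + 1 + 1 = 15

15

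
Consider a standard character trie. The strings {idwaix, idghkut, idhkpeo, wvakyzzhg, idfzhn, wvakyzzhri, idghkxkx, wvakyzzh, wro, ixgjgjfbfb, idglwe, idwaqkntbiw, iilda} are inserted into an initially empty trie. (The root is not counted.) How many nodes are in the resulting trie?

59

Trace insertions, counting only characters that open a new branch:
  "idwaix" → 6 new (i, d, w, a, i, x)
  "idghkut" → prefix "id" already present; 5 new (g, h, k, u, t)
  "idhkpeo" → prefix "id" already present; 5 new (h, k, p, e, o)
  "wvakyzzhg" → 9 new (w, v, a, k, y, z, z, h, g)
  "idfzhn" → prefix "id" already present; 4 new (f, z, h, n)
  "wvakyzzhri" → prefix "wvakyzzh" already present; 2 new (r, i)
  "idghkxkx" → prefix "idghk" already present; 3 new (x, k, x)
  "wvakyzzh" → prefix "wvakyzzh" already present; 0 new (none)
  "wro" → prefix "w" already present; 2 new (r, o)
  "ixgjgjfbfb" → prefix "i" already present; 9 new (x, g, j, g, j, f, b, f, b)
  "idglwe" → prefix "idg" already present; 3 new (l, w, e)
  "idwaqkntbiw" → prefix "idwa" already present; 7 new (q, k, n, t, b, i, w)
  "iilda" → prefix "i" already present; 4 new (i, l, d, a)
Total nodes = 6 + 5 + 5 + 9 + 4 + 2 + 3 + 0 + 2 + 9 + 3 + 7 + 4 = 59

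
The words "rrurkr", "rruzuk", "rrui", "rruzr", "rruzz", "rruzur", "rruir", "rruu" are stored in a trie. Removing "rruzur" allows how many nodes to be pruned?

1

After clearing the end-marker at "rruzur", prune upward until reaching a node still needed by another word.
The suffix "r" (1 node) is used only by "rruzur"; the node for "rruzu" still has the child "k", so pruning stops there.
Nodes removed: 1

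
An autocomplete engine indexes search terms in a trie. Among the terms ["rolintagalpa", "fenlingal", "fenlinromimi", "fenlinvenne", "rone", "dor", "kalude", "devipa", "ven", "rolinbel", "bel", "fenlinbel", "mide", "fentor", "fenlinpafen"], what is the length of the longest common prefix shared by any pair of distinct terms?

6

Look for the deepest trie node that still has at least two words in its subtree.
"fenlinbel" and "fenlingal" agree on "fenlin" (6 characters) before diverging; nothing deeper is shared.
Longest shared-prefix length: 6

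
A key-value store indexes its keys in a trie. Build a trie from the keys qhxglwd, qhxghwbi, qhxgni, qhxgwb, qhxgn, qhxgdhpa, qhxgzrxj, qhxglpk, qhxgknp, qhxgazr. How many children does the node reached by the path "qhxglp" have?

1

Follow the path "qhxglp" to its node, then look at its outgoing edges.
Distinct next characters after "qhxglp": k.
That node has 1 child edge.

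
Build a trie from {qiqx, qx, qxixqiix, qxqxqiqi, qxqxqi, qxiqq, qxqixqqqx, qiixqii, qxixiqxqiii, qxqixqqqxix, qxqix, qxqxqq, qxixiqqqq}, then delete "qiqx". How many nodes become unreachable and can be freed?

After clearing the end-marker at "qiqx", prune upward until reaching a node still needed by another word.
The suffix "qx" (2 nodes) is used only by "qiqx"; the node for "qi" still has the child "i", so pruning stops there.
Nodes removed: 2

2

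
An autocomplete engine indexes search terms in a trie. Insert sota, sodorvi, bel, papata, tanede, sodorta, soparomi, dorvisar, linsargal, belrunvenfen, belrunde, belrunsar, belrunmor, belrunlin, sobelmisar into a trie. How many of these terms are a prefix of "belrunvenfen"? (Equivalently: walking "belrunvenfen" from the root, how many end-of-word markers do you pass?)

2

Walk "belrunvenfen" from the root; an end-of-word marker is hit whenever a stored word is a prefix of "belrunvenfen".
Prefixes of the query that are stored words: "bel", "belrunvenfen"
Count: 2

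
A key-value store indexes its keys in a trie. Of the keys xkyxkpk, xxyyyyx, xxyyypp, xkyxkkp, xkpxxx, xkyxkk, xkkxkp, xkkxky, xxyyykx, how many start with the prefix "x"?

Walk to "x"; the words in its subtree are exactly those with that prefix.
Matches: "xkkxkp", "xkkxky", "xkpxxx", "xkyxkk", "xkyxkkp", "xkyxkpk", "xxyyykx", "xxyyypp", "xxyyyyx"
Count: 9

9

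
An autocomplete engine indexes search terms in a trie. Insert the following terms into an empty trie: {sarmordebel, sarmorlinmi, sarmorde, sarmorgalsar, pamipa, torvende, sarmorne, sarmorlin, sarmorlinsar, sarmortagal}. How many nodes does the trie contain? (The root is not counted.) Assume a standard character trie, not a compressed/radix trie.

46

Insert word by word; a character creates a node only if that edge doesn't already exist:
  "sarmordebel" → 11 new (s, a, r, m, o, r, d, e, b, e, l)
  "sarmorlinmi" → prefix "sarmor" already present; 5 new (l, i, n, m, i)
  "sarmorde" → prefix "sarmorde" already present; 0 new (none)
  "sarmorgalsar" → prefix "sarmor" already present; 6 new (g, a, l, s, a, r)
  "pamipa" → 6 new (p, a, m, i, p, a)
  "torvende" → 8 new (t, o, r, v, e, n, d, e)
  "sarmorne" → prefix "sarmor" already present; 2 new (n, e)
  "sarmorlin" → prefix "sarmorlin" already present; 0 new (none)
  "sarmorlinsar" → prefix "sarmorlin" already present; 3 new (s, a, r)
  "sarmortagal" → prefix "sarmor" already present; 5 new (t, a, g, a, l)
Total nodes = 11 + 5 + 0 + 6 + 6 + 8 + 2 + 0 + 3 + 5 = 46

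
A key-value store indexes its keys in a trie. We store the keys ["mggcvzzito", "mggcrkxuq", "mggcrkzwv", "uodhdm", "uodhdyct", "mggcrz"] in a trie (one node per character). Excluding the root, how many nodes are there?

Insert word by word; a character creates a node only if that edge doesn't already exist:
  "mggcvzzito" → 10 new (m, g, g, c, v, z, z, i, t, o)
  "mggcrkxuq" → prefix "mggc" already present; 5 new (r, k, x, u, q)
  "mggcrkzwv" → prefix "mggcrk" already present; 3 new (z, w, v)
  "uodhdm" → 6 new (u, o, d, h, d, m)
  "uodhdyct" → prefix "uodhd" already present; 3 new (y, c, t)
  "mggcrz" → prefix "mggcr" already present; 1 new (z)
Total nodes = 10 + 5 + 3 + 6 + 3 + 1 = 28

28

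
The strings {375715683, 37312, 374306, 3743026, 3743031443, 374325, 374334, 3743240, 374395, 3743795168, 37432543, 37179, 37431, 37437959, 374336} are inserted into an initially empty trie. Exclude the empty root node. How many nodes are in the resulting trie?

For each word, the new-node count is its length minus the longest prefix already in the trie:
  "375715683" → 9 new (3, 7, 5, 7, 1, 5, 6, 8, 3)
  "37312" → prefix "37" already present; 3 new (3, 1, 2)
  "374306" → prefix "37" already present; 4 new (4, 3, 0, 6)
  "3743026" → prefix "37430" already present; 2 new (2, 6)
  "3743031443" → prefix "37430" already present; 5 new (3, 1, 4, 4, 3)
  "374325" → prefix "3743" already present; 2 new (2, 5)
  "374334" → prefix "3743" already present; 2 new (3, 4)
  "3743240" → prefix "37432" already present; 2 new (4, 0)
  "374395" → prefix "3743" already present; 2 new (9, 5)
  "3743795168" → prefix "3743" already present; 6 new (7, 9, 5, 1, 6, 8)
  "37432543" → prefix "374325" already present; 2 new (4, 3)
  "37179" → prefix "37" already present; 3 new (1, 7, 9)
  "37431" → prefix "3743" already present; 1 new (1)
  "37437959" → prefix "3743795" already present; 1 new (9)
  "374336" → prefix "37433" already present; 1 new (6)
Total nodes = 9 + 3 + 4 + 2 + 5 + 2 + 2 + 2 + 2 + 6 + 2 + 3 + 1 + 1 + 1 = 45

45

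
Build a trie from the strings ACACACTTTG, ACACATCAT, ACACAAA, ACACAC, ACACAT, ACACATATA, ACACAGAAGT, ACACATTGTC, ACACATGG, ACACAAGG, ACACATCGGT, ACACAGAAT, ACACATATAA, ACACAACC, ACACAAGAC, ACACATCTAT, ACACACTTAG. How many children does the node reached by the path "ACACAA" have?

Follow the path "ACACAA" to its node, then look at its outgoing edges.
Distinct next characters after "ACACAA": A, C, G.
That node has 3 child edges.

3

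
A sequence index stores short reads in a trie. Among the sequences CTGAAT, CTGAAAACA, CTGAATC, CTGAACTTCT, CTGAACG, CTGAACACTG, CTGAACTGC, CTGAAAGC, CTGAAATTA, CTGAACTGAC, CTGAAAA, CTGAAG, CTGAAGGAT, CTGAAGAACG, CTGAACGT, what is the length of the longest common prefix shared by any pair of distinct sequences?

8

Look for the deepest trie node that still has at least two words in its subtree.
"CTGAACTGAC" and "CTGAACTGC" agree on "CTGAACTG" (8 characters) before diverging; nothing deeper is shared.
Longest shared-prefix length: 8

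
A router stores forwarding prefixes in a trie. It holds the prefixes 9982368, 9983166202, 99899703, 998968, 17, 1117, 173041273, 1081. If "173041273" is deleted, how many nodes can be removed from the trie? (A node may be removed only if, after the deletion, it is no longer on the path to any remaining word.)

7

After clearing the end-marker at "173041273", prune upward until reaching a node still needed by another word.
The suffix "3041273" (7 nodes) is used only by "173041273"; "17" is itself a stored word, so pruning stops there.
Nodes removed: 7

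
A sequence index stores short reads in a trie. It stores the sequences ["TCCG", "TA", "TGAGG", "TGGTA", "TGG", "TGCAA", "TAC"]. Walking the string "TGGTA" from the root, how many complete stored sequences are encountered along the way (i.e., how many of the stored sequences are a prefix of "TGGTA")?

Walk "TGGTA" from the root; an end-of-word marker is hit whenever a stored word is a prefix of "TGGTA".
Prefixes of the query that are stored words: "TGG", "TGGTA"
Count: 2

2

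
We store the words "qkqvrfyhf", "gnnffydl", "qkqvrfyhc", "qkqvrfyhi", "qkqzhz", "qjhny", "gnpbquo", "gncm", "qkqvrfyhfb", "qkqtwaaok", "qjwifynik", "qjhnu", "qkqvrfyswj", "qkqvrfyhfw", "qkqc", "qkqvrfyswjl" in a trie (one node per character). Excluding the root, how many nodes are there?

Insert word by word; a character creates a node only if that edge doesn't already exist:
  "qkqvrfyhf" → 9 new (q, k, q, v, r, f, y, h, f)
  "gnnffydl" → 8 new (g, n, n, f, f, y, d, l)
  "qkqvrfyhc" → prefix "qkqvrfyh" already present; 1 new (c)
  "qkqvrfyhi" → prefix "qkqvrfyh" already present; 1 new (i)
  "qkqzhz" → prefix "qkq" already present; 3 new (z, h, z)
  "qjhny" → prefix "q" already present; 4 new (j, h, n, y)
  "gnpbquo" → prefix "gn" already present; 5 new (p, b, q, u, o)
  "gncm" → prefix "gn" already present; 2 new (c, m)
  "qkqvrfyhfb" → prefix "qkqvrfyhf" already present; 1 new (b)
  "qkqtwaaok" → prefix "qkq" already present; 6 new (t, w, a, a, o, k)
  "qjwifynik" → prefix "qj" already present; 7 new (w, i, f, y, n, i, k)
  "qjhnu" → prefix "qjhn" already present; 1 new (u)
  "qkqvrfyswj" → prefix "qkqvrfy" already present; 3 new (s, w, j)
  "qkqvrfyhfw" → prefix "qkqvrfyhf" already present; 1 new (w)
  "qkqc" → prefix "qkq" already present; 1 new (c)
  "qkqvrfyswjl" → prefix "qkqvrfyswj" already present; 1 new (l)
Total nodes = 9 + 8 + 1 + 1 + 3 + 4 + 5 + 2 + 1 + 6 + 7 + 1 + 3 + 1 + 1 + 1 = 54

54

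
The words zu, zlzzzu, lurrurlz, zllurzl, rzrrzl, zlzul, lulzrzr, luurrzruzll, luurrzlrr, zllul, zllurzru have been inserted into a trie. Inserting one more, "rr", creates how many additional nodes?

"r" is already a path in the trie; the remaining "r" must be added.
New nodes needed: |"rr"| − 1 = 2 − 1 = 1.

1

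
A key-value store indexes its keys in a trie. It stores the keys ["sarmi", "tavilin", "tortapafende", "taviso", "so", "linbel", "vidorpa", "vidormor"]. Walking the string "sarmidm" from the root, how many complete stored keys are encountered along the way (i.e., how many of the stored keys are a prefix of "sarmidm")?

Traverse "sarmidm" character by character; count nodes along the way that are marked as word ends.
Prefixes of the query that are stored words: "sarmi"
Count: 1

1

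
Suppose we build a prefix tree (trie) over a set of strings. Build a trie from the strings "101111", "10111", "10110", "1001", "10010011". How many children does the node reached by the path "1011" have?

Follow the path "1011" to its node, then look at its outgoing edges.
Characters that immediately follow "1011" among the stored strings: {0, 1}.
That node has 2 child edges.

2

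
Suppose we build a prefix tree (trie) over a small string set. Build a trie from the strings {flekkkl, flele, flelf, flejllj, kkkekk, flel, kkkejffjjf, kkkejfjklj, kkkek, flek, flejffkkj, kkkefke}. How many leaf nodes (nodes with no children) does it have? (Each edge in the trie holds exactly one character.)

9

A leaf is a node with no children — equivalently, the end of a word that is not a proper prefix of any other stored word.
Those words: "flejffkkj", "flejllj", "flekkkl", "flele", "flelf", "kkkefke", "kkkejffjjf", "kkkejfjklj", "kkkekk"
Leaf count: 9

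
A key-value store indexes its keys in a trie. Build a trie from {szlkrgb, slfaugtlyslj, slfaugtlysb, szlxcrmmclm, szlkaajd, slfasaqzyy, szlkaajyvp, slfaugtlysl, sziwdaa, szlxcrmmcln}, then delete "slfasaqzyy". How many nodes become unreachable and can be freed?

Walk "slfasaqzyy" from the leaf back toward the root, removing each node that no remaining word uses.
The suffix "saqzyy" (6 nodes) is used only by "slfasaqzyy"; the node for "slfa" still has the child "u", so pruning stops there.
Nodes removed: 6

6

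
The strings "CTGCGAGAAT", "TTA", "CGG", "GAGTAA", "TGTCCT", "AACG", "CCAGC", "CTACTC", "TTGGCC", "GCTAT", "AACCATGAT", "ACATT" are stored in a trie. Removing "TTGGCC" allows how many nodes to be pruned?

4

Walk "TTGGCC" from the leaf back toward the root, removing each node that no remaining word uses.
The suffix "GGCC" (4 nodes) is used only by "TTGGCC"; the node for "TT" still has the child "A", so pruning stops there.
Nodes removed: 4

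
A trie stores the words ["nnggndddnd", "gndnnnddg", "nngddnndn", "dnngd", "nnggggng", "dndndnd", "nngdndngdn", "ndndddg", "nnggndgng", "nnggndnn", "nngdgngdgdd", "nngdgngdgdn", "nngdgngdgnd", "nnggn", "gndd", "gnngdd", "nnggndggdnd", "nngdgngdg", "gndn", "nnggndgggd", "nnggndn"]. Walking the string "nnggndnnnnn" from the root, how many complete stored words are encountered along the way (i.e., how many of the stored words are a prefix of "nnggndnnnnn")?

3

Walk "nnggndnnnnn" from the root; an end-of-word marker is hit whenever a stored word is a prefix of "nnggndnnnnn".
Prefixes of the query that are stored words: "nnggn", "nnggndn", "nnggndnn"
Count: 3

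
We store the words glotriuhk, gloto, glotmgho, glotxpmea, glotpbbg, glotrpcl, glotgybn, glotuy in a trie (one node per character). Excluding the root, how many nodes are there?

32

For each word, the new-node count is its length minus the longest prefix already in the trie:
  "glotriuhk" → 9 new (g, l, o, t, r, i, u, h, k)
  "gloto" → prefix "glot" already present; 1 new (o)
  "glotmgho" → prefix "glot" already present; 4 new (m, g, h, o)
  "glotxpmea" → prefix "glot" already present; 5 new (x, p, m, e, a)
  "glotpbbg" → prefix "glot" already present; 4 new (p, b, b, g)
  "glotrpcl" → prefix "glotr" already present; 3 new (p, c, l)
  "glotgybn" → prefix "glot" already present; 4 new (g, y, b, n)
  "glotuy" → prefix "glot" already present; 2 new (u, y)
Total nodes = 9 + 1 + 4 + 5 + 4 + 3 + 4 + 2 = 32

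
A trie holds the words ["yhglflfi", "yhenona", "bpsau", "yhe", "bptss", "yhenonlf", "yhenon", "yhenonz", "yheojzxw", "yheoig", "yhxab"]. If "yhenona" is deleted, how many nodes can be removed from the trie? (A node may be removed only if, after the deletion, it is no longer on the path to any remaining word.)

Walk "yhenona" from the leaf back toward the root, removing each node that no remaining word uses.
The suffix "a" (1 node) is used only by "yhenona"; the node for "yhenon" still has the child "l", so pruning stops there.
Nodes removed: 1

1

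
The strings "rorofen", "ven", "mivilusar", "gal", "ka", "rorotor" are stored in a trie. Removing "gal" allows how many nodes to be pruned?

After clearing the end-marker at "gal", prune upward until reaching a node still needed by another word.
No other word shares any prefix with "gal", so all 3 of its nodes go.
Nodes removed: 3

3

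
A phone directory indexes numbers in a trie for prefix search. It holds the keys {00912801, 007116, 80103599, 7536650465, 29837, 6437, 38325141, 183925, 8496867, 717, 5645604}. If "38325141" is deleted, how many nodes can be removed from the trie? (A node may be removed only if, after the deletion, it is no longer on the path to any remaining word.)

8

Walk "38325141" from the leaf back toward the root, removing each node that no remaining word uses.
No other word shares any prefix with "38325141", so all 8 of its nodes go.
Nodes removed: 8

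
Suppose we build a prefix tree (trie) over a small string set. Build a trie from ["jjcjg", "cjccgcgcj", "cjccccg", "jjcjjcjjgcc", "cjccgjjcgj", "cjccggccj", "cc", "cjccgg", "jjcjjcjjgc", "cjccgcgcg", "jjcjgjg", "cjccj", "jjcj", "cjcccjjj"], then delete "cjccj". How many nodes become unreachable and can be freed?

A node on "cjccj"'s path can go only if nothing else ends at it or branches off below it.
The suffix "j" (1 node) is used only by "cjccj"; the node for "cjcc" still has the child "g", so pruning stops there.
Nodes removed: 1

1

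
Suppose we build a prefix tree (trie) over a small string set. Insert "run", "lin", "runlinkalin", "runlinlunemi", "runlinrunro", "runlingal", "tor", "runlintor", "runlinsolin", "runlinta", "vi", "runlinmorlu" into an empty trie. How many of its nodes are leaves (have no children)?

11

Leaves are exactly the stored words that no other stored word extends.
Those words: "lin", "runlingal", "runlinkalin", "runlinlunemi", "runlinmorlu", "runlinrunro", "runlinsolin", "runlinta", "runlintor", "tor", "vi"
Leaf count: 11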